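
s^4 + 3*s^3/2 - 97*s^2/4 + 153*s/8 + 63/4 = (s - 7/2)*(s - 3/2)*(s + 1/2)*(s + 6)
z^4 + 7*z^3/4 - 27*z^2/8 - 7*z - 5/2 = (z - 2)*(z + 1/2)*(z + 5/4)*(z + 2)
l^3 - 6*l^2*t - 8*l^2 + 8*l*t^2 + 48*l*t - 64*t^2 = (l - 8)*(l - 4*t)*(l - 2*t)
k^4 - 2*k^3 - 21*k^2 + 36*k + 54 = (k - 3)*(k + 1)*(k - 3*sqrt(2))*(k + 3*sqrt(2))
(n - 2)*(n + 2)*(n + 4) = n^3 + 4*n^2 - 4*n - 16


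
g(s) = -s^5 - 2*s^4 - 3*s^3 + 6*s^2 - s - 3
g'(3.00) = -667.00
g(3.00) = -438.00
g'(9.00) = -39259.00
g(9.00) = -73884.00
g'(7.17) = -16540.83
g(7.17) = -25042.69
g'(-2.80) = -236.87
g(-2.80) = 161.87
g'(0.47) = 1.58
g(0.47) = -2.58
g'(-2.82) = -243.21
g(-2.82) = 166.67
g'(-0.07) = -1.88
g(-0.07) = -2.90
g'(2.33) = -270.46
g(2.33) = -138.32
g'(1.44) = -47.77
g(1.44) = -15.75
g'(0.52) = 1.32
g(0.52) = -2.50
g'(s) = -5*s^4 - 8*s^3 - 9*s^2 + 12*s - 1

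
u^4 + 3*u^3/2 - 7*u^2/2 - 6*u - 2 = (u - 2)*(u + 1/2)*(u + 1)*(u + 2)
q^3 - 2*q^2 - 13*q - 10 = (q - 5)*(q + 1)*(q + 2)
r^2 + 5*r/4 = r*(r + 5/4)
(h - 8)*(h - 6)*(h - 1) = h^3 - 15*h^2 + 62*h - 48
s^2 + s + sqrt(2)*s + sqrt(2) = (s + 1)*(s + sqrt(2))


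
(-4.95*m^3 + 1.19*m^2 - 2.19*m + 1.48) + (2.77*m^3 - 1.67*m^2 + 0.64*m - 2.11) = -2.18*m^3 - 0.48*m^2 - 1.55*m - 0.63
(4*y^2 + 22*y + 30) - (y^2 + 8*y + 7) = 3*y^2 + 14*y + 23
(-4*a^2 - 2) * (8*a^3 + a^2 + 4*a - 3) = -32*a^5 - 4*a^4 - 32*a^3 + 10*a^2 - 8*a + 6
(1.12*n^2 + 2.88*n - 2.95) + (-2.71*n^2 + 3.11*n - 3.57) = -1.59*n^2 + 5.99*n - 6.52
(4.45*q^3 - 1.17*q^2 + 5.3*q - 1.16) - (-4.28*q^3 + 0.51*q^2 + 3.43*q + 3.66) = 8.73*q^3 - 1.68*q^2 + 1.87*q - 4.82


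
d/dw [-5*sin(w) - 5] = -5*cos(w)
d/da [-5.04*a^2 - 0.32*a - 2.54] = -10.08*a - 0.32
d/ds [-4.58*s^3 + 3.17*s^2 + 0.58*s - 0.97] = -13.74*s^2 + 6.34*s + 0.58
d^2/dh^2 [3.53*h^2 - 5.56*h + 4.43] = 7.06000000000000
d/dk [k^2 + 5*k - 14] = 2*k + 5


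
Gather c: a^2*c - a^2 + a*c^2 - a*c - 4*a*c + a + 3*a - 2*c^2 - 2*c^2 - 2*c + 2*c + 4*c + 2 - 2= -a^2 + 4*a + c^2*(a - 4) + c*(a^2 - 5*a + 4)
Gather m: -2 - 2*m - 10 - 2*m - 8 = -4*m - 20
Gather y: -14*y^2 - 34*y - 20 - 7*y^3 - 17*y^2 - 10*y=-7*y^3 - 31*y^2 - 44*y - 20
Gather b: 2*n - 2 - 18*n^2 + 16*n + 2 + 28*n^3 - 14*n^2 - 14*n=28*n^3 - 32*n^2 + 4*n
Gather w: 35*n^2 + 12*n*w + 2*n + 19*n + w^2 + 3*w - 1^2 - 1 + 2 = 35*n^2 + 21*n + w^2 + w*(12*n + 3)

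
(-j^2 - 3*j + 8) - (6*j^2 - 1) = -7*j^2 - 3*j + 9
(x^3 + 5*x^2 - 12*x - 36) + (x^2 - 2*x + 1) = x^3 + 6*x^2 - 14*x - 35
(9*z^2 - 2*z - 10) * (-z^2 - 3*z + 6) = -9*z^4 - 25*z^3 + 70*z^2 + 18*z - 60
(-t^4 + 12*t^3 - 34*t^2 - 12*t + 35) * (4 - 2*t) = 2*t^5 - 28*t^4 + 116*t^3 - 112*t^2 - 118*t + 140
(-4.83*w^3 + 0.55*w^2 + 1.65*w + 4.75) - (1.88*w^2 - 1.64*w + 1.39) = -4.83*w^3 - 1.33*w^2 + 3.29*w + 3.36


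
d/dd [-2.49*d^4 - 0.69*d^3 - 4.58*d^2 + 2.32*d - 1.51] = -9.96*d^3 - 2.07*d^2 - 9.16*d + 2.32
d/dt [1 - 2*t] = -2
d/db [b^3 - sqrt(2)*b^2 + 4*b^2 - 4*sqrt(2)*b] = 3*b^2 - 2*sqrt(2)*b + 8*b - 4*sqrt(2)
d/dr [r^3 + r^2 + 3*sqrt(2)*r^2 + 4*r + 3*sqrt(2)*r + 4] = 3*r^2 + 2*r + 6*sqrt(2)*r + 4 + 3*sqrt(2)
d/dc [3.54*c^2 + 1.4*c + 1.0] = 7.08*c + 1.4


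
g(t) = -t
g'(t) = -1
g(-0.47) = 0.47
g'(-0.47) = -1.00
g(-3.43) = 3.43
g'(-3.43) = -1.00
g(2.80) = -2.80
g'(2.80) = -1.00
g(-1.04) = 1.04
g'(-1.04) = -1.00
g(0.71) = -0.71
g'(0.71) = -1.00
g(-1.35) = 1.35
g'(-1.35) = -1.00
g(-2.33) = 2.33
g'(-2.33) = -1.00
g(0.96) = -0.96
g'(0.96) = -1.00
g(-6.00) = 6.00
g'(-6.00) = -1.00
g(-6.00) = 6.00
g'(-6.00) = -1.00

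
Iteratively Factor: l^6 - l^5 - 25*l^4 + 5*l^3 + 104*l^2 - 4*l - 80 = (l - 2)*(l^5 + l^4 - 23*l^3 - 41*l^2 + 22*l + 40) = (l - 2)*(l - 1)*(l^4 + 2*l^3 - 21*l^2 - 62*l - 40) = (l - 2)*(l - 1)*(l + 4)*(l^3 - 2*l^2 - 13*l - 10) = (l - 5)*(l - 2)*(l - 1)*(l + 4)*(l^2 + 3*l + 2) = (l - 5)*(l - 2)*(l - 1)*(l + 2)*(l + 4)*(l + 1)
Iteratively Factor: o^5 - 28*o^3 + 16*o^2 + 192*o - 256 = (o + 4)*(o^4 - 4*o^3 - 12*o^2 + 64*o - 64) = (o - 2)*(o + 4)*(o^3 - 2*o^2 - 16*o + 32) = (o - 2)*(o + 4)^2*(o^2 - 6*o + 8) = (o - 2)^2*(o + 4)^2*(o - 4)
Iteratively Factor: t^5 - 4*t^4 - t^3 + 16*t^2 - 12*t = (t - 1)*(t^4 - 3*t^3 - 4*t^2 + 12*t) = (t - 1)*(t + 2)*(t^3 - 5*t^2 + 6*t) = (t - 2)*(t - 1)*(t + 2)*(t^2 - 3*t) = t*(t - 2)*(t - 1)*(t + 2)*(t - 3)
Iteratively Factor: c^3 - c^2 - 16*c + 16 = (c - 1)*(c^2 - 16) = (c - 4)*(c - 1)*(c + 4)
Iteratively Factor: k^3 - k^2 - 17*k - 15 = (k + 3)*(k^2 - 4*k - 5) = (k + 1)*(k + 3)*(k - 5)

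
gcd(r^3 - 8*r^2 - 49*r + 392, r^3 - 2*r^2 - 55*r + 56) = r^2 - r - 56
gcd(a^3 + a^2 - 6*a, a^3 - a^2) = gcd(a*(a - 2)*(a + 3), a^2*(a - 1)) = a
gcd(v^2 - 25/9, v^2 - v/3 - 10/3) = v + 5/3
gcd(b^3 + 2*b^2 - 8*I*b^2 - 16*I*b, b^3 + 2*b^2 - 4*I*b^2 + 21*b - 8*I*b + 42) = b + 2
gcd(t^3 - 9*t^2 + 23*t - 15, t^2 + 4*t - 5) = t - 1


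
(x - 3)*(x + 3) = x^2 - 9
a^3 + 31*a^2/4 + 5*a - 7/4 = (a - 1/4)*(a + 1)*(a + 7)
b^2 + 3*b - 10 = (b - 2)*(b + 5)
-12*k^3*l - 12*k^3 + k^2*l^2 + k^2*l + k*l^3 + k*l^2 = (-3*k + l)*(4*k + l)*(k*l + k)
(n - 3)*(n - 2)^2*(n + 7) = n^4 - 33*n^2 + 100*n - 84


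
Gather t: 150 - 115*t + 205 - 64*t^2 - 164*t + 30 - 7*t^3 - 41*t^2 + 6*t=-7*t^3 - 105*t^2 - 273*t + 385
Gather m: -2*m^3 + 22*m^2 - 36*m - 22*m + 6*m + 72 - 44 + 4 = -2*m^3 + 22*m^2 - 52*m + 32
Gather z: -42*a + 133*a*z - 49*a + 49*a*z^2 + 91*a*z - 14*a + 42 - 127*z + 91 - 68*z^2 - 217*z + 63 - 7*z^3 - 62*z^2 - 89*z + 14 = -105*a - 7*z^3 + z^2*(49*a - 130) + z*(224*a - 433) + 210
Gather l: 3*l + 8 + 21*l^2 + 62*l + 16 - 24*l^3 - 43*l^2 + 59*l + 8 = -24*l^3 - 22*l^2 + 124*l + 32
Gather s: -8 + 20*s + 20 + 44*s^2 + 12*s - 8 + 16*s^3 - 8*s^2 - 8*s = 16*s^3 + 36*s^2 + 24*s + 4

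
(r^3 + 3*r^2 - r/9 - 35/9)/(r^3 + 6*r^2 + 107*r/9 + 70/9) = (r - 1)/(r + 2)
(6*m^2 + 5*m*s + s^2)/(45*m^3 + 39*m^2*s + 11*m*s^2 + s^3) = (2*m + s)/(15*m^2 + 8*m*s + s^2)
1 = 1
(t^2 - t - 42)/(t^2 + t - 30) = (t - 7)/(t - 5)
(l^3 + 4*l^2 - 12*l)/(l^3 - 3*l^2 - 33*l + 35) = l*(l^2 + 4*l - 12)/(l^3 - 3*l^2 - 33*l + 35)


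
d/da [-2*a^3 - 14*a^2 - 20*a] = -6*a^2 - 28*a - 20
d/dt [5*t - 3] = 5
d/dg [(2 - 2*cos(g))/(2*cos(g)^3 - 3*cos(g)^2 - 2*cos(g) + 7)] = 2*(-4*cos(g)^3 + 9*cos(g)^2 - 6*cos(g) + 5)*sin(g)/(2*sin(g)^2*cos(g) - 3*sin(g)^2 - 4)^2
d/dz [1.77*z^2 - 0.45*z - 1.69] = 3.54*z - 0.45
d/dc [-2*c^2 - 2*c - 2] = -4*c - 2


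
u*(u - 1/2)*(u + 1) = u^3 + u^2/2 - u/2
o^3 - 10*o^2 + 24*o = o*(o - 6)*(o - 4)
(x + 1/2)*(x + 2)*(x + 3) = x^3 + 11*x^2/2 + 17*x/2 + 3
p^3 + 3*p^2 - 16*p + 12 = (p - 2)*(p - 1)*(p + 6)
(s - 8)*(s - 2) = s^2 - 10*s + 16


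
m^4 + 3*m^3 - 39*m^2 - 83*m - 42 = (m - 6)*(m + 1)^2*(m + 7)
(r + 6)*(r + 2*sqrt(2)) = r^2 + 2*sqrt(2)*r + 6*r + 12*sqrt(2)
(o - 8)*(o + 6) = o^2 - 2*o - 48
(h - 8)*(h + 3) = h^2 - 5*h - 24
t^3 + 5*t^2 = t^2*(t + 5)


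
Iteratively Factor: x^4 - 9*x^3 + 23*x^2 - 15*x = (x - 3)*(x^3 - 6*x^2 + 5*x) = x*(x - 3)*(x^2 - 6*x + 5) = x*(x - 5)*(x - 3)*(x - 1)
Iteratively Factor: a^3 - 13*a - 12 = (a + 1)*(a^2 - a - 12) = (a - 4)*(a + 1)*(a + 3)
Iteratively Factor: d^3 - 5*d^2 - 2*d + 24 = (d + 2)*(d^2 - 7*d + 12) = (d - 4)*(d + 2)*(d - 3)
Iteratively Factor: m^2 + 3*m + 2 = (m + 1)*(m + 2)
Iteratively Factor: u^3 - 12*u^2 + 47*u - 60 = (u - 5)*(u^2 - 7*u + 12) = (u - 5)*(u - 4)*(u - 3)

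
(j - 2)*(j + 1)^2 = j^3 - 3*j - 2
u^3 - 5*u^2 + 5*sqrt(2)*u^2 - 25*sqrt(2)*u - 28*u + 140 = (u - 5)*(u - 2*sqrt(2))*(u + 7*sqrt(2))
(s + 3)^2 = s^2 + 6*s + 9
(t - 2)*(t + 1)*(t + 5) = t^3 + 4*t^2 - 7*t - 10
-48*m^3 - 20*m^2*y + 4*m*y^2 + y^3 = (-4*m + y)*(2*m + y)*(6*m + y)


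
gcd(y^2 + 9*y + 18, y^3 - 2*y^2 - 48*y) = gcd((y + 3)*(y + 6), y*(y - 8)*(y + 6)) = y + 6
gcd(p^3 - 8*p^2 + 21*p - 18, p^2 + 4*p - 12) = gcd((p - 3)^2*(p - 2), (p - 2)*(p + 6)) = p - 2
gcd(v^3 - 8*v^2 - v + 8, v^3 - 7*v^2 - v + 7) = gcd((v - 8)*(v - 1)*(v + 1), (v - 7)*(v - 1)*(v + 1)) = v^2 - 1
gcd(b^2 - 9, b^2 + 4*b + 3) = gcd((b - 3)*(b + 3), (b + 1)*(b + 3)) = b + 3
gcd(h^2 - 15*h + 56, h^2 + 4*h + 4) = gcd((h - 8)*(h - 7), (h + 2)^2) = 1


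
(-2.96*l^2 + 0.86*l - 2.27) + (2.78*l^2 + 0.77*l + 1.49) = -0.18*l^2 + 1.63*l - 0.78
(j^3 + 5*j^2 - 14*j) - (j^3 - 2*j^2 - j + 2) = 7*j^2 - 13*j - 2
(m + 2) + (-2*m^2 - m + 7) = 9 - 2*m^2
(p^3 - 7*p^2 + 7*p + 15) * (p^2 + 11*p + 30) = p^5 + 4*p^4 - 40*p^3 - 118*p^2 + 375*p + 450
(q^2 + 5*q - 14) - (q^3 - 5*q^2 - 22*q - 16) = -q^3 + 6*q^2 + 27*q + 2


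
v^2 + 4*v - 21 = (v - 3)*(v + 7)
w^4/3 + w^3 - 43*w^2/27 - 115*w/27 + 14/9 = (w/3 + 1)*(w - 2)*(w - 1/3)*(w + 7/3)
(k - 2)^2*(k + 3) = k^3 - k^2 - 8*k + 12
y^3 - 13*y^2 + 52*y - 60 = (y - 6)*(y - 5)*(y - 2)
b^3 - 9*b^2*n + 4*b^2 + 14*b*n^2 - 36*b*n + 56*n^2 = (b + 4)*(b - 7*n)*(b - 2*n)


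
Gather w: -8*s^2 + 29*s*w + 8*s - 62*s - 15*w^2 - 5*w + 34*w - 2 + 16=-8*s^2 - 54*s - 15*w^2 + w*(29*s + 29) + 14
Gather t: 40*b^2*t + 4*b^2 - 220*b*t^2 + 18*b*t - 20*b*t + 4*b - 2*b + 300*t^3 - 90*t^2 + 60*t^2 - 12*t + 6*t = 4*b^2 + 2*b + 300*t^3 + t^2*(-220*b - 30) + t*(40*b^2 - 2*b - 6)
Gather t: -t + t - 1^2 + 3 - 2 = 0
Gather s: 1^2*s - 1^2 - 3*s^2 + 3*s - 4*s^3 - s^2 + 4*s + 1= -4*s^3 - 4*s^2 + 8*s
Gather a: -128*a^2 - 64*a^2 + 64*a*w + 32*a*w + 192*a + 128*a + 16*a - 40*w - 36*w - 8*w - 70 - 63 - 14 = -192*a^2 + a*(96*w + 336) - 84*w - 147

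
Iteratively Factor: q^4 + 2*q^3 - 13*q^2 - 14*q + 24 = (q - 1)*(q^3 + 3*q^2 - 10*q - 24) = (q - 3)*(q - 1)*(q^2 + 6*q + 8) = (q - 3)*(q - 1)*(q + 4)*(q + 2)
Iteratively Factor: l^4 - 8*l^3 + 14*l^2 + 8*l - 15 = (l - 1)*(l^3 - 7*l^2 + 7*l + 15) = (l - 5)*(l - 1)*(l^2 - 2*l - 3) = (l - 5)*(l - 3)*(l - 1)*(l + 1)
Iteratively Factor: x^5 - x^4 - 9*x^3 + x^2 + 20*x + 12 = (x + 2)*(x^4 - 3*x^3 - 3*x^2 + 7*x + 6) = (x + 1)*(x + 2)*(x^3 - 4*x^2 + x + 6) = (x + 1)^2*(x + 2)*(x^2 - 5*x + 6) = (x - 3)*(x + 1)^2*(x + 2)*(x - 2)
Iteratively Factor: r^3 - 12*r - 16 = (r - 4)*(r^2 + 4*r + 4) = (r - 4)*(r + 2)*(r + 2)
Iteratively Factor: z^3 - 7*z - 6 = (z - 3)*(z^2 + 3*z + 2) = (z - 3)*(z + 1)*(z + 2)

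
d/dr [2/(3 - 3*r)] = 2/(3*(r - 1)^2)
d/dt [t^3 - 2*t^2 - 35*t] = 3*t^2 - 4*t - 35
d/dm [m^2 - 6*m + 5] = 2*m - 6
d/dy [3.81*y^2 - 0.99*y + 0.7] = 7.62*y - 0.99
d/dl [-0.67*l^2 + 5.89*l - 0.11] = 5.89 - 1.34*l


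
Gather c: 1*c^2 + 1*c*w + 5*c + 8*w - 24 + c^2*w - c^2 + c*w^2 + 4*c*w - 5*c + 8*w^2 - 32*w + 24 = c^2*w + c*(w^2 + 5*w) + 8*w^2 - 24*w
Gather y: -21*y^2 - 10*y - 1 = -21*y^2 - 10*y - 1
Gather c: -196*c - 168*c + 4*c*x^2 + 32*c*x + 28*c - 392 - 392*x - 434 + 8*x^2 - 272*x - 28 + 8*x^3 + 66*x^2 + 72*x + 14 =c*(4*x^2 + 32*x - 336) + 8*x^3 + 74*x^2 - 592*x - 840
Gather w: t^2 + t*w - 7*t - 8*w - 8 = t^2 - 7*t + w*(t - 8) - 8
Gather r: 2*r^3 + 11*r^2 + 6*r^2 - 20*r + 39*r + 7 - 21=2*r^3 + 17*r^2 + 19*r - 14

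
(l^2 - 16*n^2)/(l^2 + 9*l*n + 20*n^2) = (l - 4*n)/(l + 5*n)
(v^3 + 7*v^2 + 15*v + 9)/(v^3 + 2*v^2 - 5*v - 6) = (v + 3)/(v - 2)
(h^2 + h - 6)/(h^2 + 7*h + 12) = (h - 2)/(h + 4)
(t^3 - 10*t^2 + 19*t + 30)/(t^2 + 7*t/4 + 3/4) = 4*(t^2 - 11*t + 30)/(4*t + 3)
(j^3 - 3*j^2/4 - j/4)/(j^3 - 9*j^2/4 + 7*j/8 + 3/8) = 2*j/(2*j - 3)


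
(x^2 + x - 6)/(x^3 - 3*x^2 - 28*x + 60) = (x + 3)/(x^2 - x - 30)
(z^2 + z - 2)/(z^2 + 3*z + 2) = (z - 1)/(z + 1)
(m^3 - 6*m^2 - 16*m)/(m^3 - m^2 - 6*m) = (m - 8)/(m - 3)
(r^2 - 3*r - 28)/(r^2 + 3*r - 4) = (r - 7)/(r - 1)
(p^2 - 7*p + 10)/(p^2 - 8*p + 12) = (p - 5)/(p - 6)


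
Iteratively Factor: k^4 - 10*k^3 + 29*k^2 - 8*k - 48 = (k - 4)*(k^3 - 6*k^2 + 5*k + 12) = (k - 4)*(k + 1)*(k^2 - 7*k + 12) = (k - 4)^2*(k + 1)*(k - 3)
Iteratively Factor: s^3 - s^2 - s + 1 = (s + 1)*(s^2 - 2*s + 1) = (s - 1)*(s + 1)*(s - 1)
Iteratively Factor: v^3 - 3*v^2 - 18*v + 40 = (v - 5)*(v^2 + 2*v - 8) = (v - 5)*(v + 4)*(v - 2)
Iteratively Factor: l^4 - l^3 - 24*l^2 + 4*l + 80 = (l + 2)*(l^3 - 3*l^2 - 18*l + 40) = (l - 2)*(l + 2)*(l^2 - l - 20) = (l - 5)*(l - 2)*(l + 2)*(l + 4)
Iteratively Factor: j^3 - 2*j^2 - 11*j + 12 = (j + 3)*(j^2 - 5*j + 4) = (j - 4)*(j + 3)*(j - 1)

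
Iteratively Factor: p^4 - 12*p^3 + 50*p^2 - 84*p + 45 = (p - 5)*(p^3 - 7*p^2 + 15*p - 9) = (p - 5)*(p - 1)*(p^2 - 6*p + 9) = (p - 5)*(p - 3)*(p - 1)*(p - 3)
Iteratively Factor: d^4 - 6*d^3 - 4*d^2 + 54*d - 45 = (d - 3)*(d^3 - 3*d^2 - 13*d + 15) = (d - 3)*(d + 3)*(d^2 - 6*d + 5) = (d - 5)*(d - 3)*(d + 3)*(d - 1)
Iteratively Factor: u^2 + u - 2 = (u - 1)*(u + 2)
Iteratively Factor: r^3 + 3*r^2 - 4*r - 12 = (r - 2)*(r^2 + 5*r + 6) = (r - 2)*(r + 3)*(r + 2)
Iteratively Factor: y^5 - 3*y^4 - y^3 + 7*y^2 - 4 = (y + 1)*(y^4 - 4*y^3 + 3*y^2 + 4*y - 4) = (y - 1)*(y + 1)*(y^3 - 3*y^2 + 4) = (y - 1)*(y + 1)^2*(y^2 - 4*y + 4) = (y - 2)*(y - 1)*(y + 1)^2*(y - 2)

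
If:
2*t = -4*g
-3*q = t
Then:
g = -t/2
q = -t/3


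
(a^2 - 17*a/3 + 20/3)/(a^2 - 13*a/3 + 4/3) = (3*a - 5)/(3*a - 1)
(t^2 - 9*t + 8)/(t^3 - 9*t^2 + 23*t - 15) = (t - 8)/(t^2 - 8*t + 15)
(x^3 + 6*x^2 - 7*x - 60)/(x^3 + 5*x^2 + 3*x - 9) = (x^3 + 6*x^2 - 7*x - 60)/(x^3 + 5*x^2 + 3*x - 9)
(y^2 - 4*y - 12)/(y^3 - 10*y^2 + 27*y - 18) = (y + 2)/(y^2 - 4*y + 3)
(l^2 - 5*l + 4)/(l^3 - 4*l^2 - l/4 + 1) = 4*(l - 1)/(4*l^2 - 1)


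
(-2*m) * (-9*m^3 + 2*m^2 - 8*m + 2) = 18*m^4 - 4*m^3 + 16*m^2 - 4*m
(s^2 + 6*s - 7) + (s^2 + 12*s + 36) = 2*s^2 + 18*s + 29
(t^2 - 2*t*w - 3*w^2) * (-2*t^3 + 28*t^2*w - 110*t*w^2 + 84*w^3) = -2*t^5 + 32*t^4*w - 160*t^3*w^2 + 220*t^2*w^3 + 162*t*w^4 - 252*w^5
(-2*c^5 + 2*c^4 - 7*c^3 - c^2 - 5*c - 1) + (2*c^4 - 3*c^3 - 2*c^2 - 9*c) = -2*c^5 + 4*c^4 - 10*c^3 - 3*c^2 - 14*c - 1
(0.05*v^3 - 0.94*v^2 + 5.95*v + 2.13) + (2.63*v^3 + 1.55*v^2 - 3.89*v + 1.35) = 2.68*v^3 + 0.61*v^2 + 2.06*v + 3.48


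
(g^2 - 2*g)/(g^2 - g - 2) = g/(g + 1)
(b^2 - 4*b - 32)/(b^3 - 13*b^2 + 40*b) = (b + 4)/(b*(b - 5))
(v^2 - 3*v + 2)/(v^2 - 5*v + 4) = (v - 2)/(v - 4)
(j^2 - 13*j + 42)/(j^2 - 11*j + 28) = (j - 6)/(j - 4)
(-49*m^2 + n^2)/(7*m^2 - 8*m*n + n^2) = (-7*m - n)/(m - n)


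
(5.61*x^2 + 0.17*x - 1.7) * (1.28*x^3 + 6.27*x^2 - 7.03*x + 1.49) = 7.1808*x^5 + 35.3923*x^4 - 40.5484*x^3 - 3.4952*x^2 + 12.2043*x - 2.533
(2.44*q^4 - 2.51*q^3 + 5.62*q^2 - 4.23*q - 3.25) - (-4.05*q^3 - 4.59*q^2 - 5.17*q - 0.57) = 2.44*q^4 + 1.54*q^3 + 10.21*q^2 + 0.94*q - 2.68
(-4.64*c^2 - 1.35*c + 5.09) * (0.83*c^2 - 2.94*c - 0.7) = -3.8512*c^4 + 12.5211*c^3 + 11.4417*c^2 - 14.0196*c - 3.563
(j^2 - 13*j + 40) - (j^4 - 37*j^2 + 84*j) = -j^4 + 38*j^2 - 97*j + 40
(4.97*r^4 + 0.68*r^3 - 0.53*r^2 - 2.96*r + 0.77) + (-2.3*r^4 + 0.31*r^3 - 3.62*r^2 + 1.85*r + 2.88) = 2.67*r^4 + 0.99*r^3 - 4.15*r^2 - 1.11*r + 3.65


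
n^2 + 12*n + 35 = (n + 5)*(n + 7)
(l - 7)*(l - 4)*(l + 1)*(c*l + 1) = c*l^4 - 10*c*l^3 + 17*c*l^2 + 28*c*l + l^3 - 10*l^2 + 17*l + 28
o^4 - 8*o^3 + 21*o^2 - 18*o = o*(o - 3)^2*(o - 2)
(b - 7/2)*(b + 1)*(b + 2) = b^3 - b^2/2 - 17*b/2 - 7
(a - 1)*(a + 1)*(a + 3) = a^3 + 3*a^2 - a - 3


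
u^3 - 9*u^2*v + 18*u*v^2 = u*(u - 6*v)*(u - 3*v)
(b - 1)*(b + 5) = b^2 + 4*b - 5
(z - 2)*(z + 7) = z^2 + 5*z - 14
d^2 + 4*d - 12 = (d - 2)*(d + 6)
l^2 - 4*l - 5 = (l - 5)*(l + 1)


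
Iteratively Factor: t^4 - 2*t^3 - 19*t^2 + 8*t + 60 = (t + 3)*(t^3 - 5*t^2 - 4*t + 20) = (t - 5)*(t + 3)*(t^2 - 4) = (t - 5)*(t + 2)*(t + 3)*(t - 2)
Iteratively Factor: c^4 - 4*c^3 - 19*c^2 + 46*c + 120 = (c - 5)*(c^3 + c^2 - 14*c - 24) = (c - 5)*(c + 2)*(c^2 - c - 12) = (c - 5)*(c - 4)*(c + 2)*(c + 3)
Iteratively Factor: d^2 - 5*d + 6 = (d - 2)*(d - 3)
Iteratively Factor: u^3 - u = (u)*(u^2 - 1) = u*(u + 1)*(u - 1)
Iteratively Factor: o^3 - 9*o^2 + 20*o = (o - 4)*(o^2 - 5*o) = o*(o - 4)*(o - 5)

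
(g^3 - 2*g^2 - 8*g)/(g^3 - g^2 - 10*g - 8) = g/(g + 1)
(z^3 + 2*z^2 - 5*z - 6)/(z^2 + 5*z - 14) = (z^2 + 4*z + 3)/(z + 7)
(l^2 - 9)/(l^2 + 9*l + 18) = (l - 3)/(l + 6)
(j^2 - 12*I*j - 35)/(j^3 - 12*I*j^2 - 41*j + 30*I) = (j - 7*I)/(j^2 - 7*I*j - 6)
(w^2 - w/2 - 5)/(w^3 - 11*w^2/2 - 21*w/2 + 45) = (w + 2)/(w^2 - 3*w - 18)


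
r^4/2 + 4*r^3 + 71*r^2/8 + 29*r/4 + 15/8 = (r/2 + 1/2)*(r + 1/2)*(r + 3/2)*(r + 5)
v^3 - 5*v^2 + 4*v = v*(v - 4)*(v - 1)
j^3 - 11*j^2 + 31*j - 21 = (j - 7)*(j - 3)*(j - 1)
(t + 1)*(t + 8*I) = t^2 + t + 8*I*t + 8*I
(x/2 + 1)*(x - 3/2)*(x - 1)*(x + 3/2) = x^4/2 + x^3/2 - 17*x^2/8 - 9*x/8 + 9/4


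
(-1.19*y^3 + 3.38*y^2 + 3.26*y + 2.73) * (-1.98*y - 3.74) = 2.3562*y^4 - 2.2418*y^3 - 19.096*y^2 - 17.5978*y - 10.2102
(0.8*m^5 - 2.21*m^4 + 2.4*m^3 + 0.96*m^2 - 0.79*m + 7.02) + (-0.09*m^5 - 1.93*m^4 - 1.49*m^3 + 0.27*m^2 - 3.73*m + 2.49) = 0.71*m^5 - 4.14*m^4 + 0.91*m^3 + 1.23*m^2 - 4.52*m + 9.51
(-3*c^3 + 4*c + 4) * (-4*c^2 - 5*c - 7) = 12*c^5 + 15*c^4 + 5*c^3 - 36*c^2 - 48*c - 28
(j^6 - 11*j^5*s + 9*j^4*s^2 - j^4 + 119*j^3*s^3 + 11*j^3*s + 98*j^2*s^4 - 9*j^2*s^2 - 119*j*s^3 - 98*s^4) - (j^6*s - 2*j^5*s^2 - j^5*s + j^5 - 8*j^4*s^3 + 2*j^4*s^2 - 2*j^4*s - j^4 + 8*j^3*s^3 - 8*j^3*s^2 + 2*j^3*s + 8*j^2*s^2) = -j^6*s + j^6 + 2*j^5*s^2 - 10*j^5*s - j^5 + 8*j^4*s^3 + 7*j^4*s^2 + 2*j^4*s + 111*j^3*s^3 + 8*j^3*s^2 + 9*j^3*s + 98*j^2*s^4 - 17*j^2*s^2 - 119*j*s^3 - 98*s^4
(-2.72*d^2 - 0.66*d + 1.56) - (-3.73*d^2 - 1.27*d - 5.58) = 1.01*d^2 + 0.61*d + 7.14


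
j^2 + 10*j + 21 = (j + 3)*(j + 7)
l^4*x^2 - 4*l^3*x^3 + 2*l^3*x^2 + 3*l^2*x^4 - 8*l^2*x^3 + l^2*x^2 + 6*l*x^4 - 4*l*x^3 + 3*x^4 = (l - 3*x)*(l - x)*(l*x + x)^2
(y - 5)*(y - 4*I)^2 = y^3 - 5*y^2 - 8*I*y^2 - 16*y + 40*I*y + 80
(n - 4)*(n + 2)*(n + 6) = n^3 + 4*n^2 - 20*n - 48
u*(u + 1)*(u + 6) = u^3 + 7*u^2 + 6*u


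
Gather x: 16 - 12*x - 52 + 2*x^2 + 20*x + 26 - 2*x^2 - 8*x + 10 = 0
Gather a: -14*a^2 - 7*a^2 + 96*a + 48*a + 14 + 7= -21*a^2 + 144*a + 21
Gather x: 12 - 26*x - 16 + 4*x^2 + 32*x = 4*x^2 + 6*x - 4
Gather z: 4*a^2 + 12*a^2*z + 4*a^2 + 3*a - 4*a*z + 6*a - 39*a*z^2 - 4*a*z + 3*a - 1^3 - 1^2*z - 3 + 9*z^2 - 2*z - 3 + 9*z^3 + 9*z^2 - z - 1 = 8*a^2 + 12*a + 9*z^3 + z^2*(18 - 39*a) + z*(12*a^2 - 8*a - 4) - 8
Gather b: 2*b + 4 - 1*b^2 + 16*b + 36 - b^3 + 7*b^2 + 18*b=-b^3 + 6*b^2 + 36*b + 40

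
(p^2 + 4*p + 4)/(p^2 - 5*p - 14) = (p + 2)/(p - 7)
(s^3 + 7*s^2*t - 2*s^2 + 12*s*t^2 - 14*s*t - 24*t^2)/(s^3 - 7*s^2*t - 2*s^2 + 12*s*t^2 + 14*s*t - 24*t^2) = (s^2 + 7*s*t + 12*t^2)/(s^2 - 7*s*t + 12*t^2)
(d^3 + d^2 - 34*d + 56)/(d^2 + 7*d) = d - 6 + 8/d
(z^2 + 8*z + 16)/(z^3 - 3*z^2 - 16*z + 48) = (z + 4)/(z^2 - 7*z + 12)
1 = 1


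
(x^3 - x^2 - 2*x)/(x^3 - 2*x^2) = (x + 1)/x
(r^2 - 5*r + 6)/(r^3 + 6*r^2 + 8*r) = (r^2 - 5*r + 6)/(r*(r^2 + 6*r + 8))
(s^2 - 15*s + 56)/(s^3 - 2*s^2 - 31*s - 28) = (s - 8)/(s^2 + 5*s + 4)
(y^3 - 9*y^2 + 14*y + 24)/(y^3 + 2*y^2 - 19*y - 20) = (y - 6)/(y + 5)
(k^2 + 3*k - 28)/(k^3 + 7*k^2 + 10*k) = (k^2 + 3*k - 28)/(k*(k^2 + 7*k + 10))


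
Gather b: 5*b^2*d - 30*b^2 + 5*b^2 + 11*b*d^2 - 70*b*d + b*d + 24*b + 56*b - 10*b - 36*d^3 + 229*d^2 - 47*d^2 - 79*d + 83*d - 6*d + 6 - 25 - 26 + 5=b^2*(5*d - 25) + b*(11*d^2 - 69*d + 70) - 36*d^3 + 182*d^2 - 2*d - 40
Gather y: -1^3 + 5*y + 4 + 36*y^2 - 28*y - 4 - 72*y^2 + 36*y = -36*y^2 + 13*y - 1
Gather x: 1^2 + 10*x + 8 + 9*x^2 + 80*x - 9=9*x^2 + 90*x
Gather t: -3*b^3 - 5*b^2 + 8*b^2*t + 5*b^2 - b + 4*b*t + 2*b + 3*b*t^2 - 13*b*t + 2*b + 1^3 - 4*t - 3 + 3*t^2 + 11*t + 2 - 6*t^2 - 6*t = -3*b^3 + 3*b + t^2*(3*b - 3) + t*(8*b^2 - 9*b + 1)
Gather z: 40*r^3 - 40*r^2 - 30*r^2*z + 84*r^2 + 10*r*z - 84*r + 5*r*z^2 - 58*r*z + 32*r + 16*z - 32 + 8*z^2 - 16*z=40*r^3 + 44*r^2 - 52*r + z^2*(5*r + 8) + z*(-30*r^2 - 48*r) - 32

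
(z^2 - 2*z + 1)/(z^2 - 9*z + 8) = (z - 1)/(z - 8)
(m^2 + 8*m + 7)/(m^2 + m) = (m + 7)/m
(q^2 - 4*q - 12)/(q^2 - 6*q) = (q + 2)/q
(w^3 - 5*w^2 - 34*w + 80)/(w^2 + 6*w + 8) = (w^3 - 5*w^2 - 34*w + 80)/(w^2 + 6*w + 8)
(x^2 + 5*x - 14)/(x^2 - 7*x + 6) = (x^2 + 5*x - 14)/(x^2 - 7*x + 6)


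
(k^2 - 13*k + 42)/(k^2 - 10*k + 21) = (k - 6)/(k - 3)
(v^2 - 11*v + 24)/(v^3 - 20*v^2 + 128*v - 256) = (v - 3)/(v^2 - 12*v + 32)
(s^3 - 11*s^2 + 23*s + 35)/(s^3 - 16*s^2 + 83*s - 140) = (s + 1)/(s - 4)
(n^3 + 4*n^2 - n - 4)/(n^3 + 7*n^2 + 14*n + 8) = (n - 1)/(n + 2)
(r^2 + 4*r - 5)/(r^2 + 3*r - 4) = (r + 5)/(r + 4)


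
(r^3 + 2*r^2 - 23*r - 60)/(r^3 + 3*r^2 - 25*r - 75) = (r + 4)/(r + 5)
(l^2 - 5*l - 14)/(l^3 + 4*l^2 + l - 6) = (l - 7)/(l^2 + 2*l - 3)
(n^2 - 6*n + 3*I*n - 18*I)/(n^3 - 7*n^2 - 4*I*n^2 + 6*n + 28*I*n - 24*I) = (n + 3*I)/(n^2 - n*(1 + 4*I) + 4*I)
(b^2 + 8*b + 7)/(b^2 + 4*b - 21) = (b + 1)/(b - 3)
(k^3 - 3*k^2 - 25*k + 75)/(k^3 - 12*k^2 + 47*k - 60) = (k + 5)/(k - 4)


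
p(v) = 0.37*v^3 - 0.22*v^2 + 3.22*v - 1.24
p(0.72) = 1.10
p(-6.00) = -108.40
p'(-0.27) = 3.42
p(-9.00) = -317.77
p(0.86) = 1.60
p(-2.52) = -16.67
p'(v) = 1.11*v^2 - 0.44*v + 3.22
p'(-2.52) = 11.38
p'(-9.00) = 97.09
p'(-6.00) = 45.82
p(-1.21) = -6.11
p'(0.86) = 3.66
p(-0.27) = -2.13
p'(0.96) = 3.82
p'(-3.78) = 20.74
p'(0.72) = 3.48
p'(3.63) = 16.25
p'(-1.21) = 5.38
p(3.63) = 25.25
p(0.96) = 1.98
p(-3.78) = -36.54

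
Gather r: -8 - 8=-16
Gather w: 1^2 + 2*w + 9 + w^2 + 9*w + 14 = w^2 + 11*w + 24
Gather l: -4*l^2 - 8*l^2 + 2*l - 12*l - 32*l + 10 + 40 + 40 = -12*l^2 - 42*l + 90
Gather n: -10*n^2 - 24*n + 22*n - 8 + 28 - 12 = -10*n^2 - 2*n + 8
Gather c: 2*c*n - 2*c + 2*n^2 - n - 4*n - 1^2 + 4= c*(2*n - 2) + 2*n^2 - 5*n + 3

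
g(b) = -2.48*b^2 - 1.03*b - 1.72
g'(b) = -4.96*b - 1.03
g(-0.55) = -1.90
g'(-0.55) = 1.70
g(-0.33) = -1.65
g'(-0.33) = 0.61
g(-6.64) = -104.22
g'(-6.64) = 31.90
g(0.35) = -2.38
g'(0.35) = -2.77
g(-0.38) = -1.69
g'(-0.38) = 0.85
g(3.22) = -30.75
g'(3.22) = -17.00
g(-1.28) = -4.46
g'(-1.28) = 5.32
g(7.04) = -131.88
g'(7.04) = -35.95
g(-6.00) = -84.82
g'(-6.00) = 28.73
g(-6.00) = -84.82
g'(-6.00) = 28.73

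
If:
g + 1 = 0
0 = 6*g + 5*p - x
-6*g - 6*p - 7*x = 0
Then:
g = -1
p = 48/41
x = -6/41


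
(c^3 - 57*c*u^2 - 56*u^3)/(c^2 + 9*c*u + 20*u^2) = (c^3 - 57*c*u^2 - 56*u^3)/(c^2 + 9*c*u + 20*u^2)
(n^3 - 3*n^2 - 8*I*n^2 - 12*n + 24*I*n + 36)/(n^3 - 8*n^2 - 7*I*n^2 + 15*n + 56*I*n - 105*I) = (n^2 - 8*I*n - 12)/(n^2 - n*(5 + 7*I) + 35*I)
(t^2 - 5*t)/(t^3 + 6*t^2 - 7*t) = (t - 5)/(t^2 + 6*t - 7)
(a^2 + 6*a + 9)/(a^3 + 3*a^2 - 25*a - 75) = (a + 3)/(a^2 - 25)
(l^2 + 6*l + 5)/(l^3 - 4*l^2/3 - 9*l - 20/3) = 3*(l + 5)/(3*l^2 - 7*l - 20)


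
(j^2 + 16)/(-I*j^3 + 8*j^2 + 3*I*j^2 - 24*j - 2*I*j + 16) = I*(j^2 + 16)/(j^3 + j^2*(-3 + 8*I) + 2*j*(1 - 12*I) + 16*I)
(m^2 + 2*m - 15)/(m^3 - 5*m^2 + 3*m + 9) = (m + 5)/(m^2 - 2*m - 3)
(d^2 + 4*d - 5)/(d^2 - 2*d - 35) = (d - 1)/(d - 7)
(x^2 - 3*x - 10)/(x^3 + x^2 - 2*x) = (x - 5)/(x*(x - 1))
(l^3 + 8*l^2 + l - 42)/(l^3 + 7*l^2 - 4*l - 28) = (l + 3)/(l + 2)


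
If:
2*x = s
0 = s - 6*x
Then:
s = 0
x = 0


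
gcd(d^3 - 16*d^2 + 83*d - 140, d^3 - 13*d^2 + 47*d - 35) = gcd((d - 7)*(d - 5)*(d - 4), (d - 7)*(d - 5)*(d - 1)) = d^2 - 12*d + 35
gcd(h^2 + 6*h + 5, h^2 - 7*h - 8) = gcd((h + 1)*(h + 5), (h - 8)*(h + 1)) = h + 1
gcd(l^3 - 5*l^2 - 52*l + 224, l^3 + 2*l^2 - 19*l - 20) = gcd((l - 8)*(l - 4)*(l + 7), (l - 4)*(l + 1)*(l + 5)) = l - 4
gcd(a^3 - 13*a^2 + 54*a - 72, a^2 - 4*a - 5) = 1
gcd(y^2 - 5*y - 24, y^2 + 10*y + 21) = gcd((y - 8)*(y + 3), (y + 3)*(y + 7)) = y + 3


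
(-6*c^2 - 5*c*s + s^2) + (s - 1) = -6*c^2 - 5*c*s + s^2 + s - 1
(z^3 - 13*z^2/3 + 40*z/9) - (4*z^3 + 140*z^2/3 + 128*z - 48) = -3*z^3 - 51*z^2 - 1112*z/9 + 48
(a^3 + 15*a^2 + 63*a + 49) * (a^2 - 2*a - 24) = a^5 + 13*a^4 + 9*a^3 - 437*a^2 - 1610*a - 1176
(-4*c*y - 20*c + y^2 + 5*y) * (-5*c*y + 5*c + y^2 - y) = 20*c^2*y^2 + 80*c^2*y - 100*c^2 - 9*c*y^3 - 36*c*y^2 + 45*c*y + y^4 + 4*y^3 - 5*y^2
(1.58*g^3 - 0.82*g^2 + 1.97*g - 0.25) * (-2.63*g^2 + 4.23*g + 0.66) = -4.1554*g^5 + 8.84*g^4 - 7.6069*g^3 + 8.4494*g^2 + 0.2427*g - 0.165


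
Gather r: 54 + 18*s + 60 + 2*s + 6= 20*s + 120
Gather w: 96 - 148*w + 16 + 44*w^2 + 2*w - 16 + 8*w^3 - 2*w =8*w^3 + 44*w^2 - 148*w + 96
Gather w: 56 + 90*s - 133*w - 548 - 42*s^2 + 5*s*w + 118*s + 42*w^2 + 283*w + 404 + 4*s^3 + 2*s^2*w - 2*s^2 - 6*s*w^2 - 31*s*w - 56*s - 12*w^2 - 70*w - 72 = 4*s^3 - 44*s^2 + 152*s + w^2*(30 - 6*s) + w*(2*s^2 - 26*s + 80) - 160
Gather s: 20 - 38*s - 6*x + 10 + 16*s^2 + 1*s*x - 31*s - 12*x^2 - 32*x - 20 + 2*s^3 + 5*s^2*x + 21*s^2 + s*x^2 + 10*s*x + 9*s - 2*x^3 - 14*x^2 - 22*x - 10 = 2*s^3 + s^2*(5*x + 37) + s*(x^2 + 11*x - 60) - 2*x^3 - 26*x^2 - 60*x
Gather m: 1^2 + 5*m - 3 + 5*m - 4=10*m - 6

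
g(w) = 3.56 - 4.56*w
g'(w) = -4.56000000000000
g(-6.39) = 32.70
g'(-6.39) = -4.56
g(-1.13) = 8.71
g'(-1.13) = -4.56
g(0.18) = 2.74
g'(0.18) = -4.56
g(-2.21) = 13.64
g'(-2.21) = -4.56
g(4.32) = -16.14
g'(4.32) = -4.56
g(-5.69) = 29.51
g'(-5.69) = -4.56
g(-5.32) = 27.82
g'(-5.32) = -4.56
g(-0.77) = 7.07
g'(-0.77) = -4.56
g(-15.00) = 71.96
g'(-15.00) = -4.56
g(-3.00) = 17.24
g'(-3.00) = -4.56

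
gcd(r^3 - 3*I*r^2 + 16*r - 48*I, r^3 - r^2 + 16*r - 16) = r^2 + 16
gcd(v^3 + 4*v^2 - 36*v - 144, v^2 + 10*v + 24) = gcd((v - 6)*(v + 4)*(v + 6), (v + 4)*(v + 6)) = v^2 + 10*v + 24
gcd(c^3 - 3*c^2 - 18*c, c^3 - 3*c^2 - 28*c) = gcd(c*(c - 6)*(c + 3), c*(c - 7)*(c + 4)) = c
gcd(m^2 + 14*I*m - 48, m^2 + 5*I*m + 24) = m + 8*I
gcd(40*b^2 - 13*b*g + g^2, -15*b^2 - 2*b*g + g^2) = 5*b - g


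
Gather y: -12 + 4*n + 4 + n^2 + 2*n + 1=n^2 + 6*n - 7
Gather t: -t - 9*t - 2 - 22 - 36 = -10*t - 60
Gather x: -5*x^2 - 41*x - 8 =-5*x^2 - 41*x - 8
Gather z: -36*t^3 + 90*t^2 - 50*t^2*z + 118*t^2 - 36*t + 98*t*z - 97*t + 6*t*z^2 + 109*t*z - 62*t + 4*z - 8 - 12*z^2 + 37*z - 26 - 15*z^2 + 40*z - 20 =-36*t^3 + 208*t^2 - 195*t + z^2*(6*t - 27) + z*(-50*t^2 + 207*t + 81) - 54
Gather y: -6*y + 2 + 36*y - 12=30*y - 10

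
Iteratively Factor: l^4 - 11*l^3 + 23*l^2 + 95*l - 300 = (l - 5)*(l^3 - 6*l^2 - 7*l + 60) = (l - 5)^2*(l^2 - l - 12) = (l - 5)^2*(l - 4)*(l + 3)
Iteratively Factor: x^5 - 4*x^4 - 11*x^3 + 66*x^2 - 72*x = (x - 2)*(x^4 - 2*x^3 - 15*x^2 + 36*x) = (x - 2)*(x + 4)*(x^3 - 6*x^2 + 9*x) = x*(x - 2)*(x + 4)*(x^2 - 6*x + 9) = x*(x - 3)*(x - 2)*(x + 4)*(x - 3)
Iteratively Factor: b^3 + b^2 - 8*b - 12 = (b + 2)*(b^2 - b - 6) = (b - 3)*(b + 2)*(b + 2)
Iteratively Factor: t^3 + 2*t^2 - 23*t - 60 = (t + 4)*(t^2 - 2*t - 15) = (t + 3)*(t + 4)*(t - 5)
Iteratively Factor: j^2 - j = (j)*(j - 1)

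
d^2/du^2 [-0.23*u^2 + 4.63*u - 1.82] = -0.460000000000000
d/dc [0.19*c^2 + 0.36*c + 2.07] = 0.38*c + 0.36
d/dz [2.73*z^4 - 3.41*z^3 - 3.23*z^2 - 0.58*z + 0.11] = 10.92*z^3 - 10.23*z^2 - 6.46*z - 0.58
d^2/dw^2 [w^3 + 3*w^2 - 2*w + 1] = 6*w + 6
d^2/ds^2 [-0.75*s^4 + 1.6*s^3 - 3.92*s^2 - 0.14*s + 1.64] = -9.0*s^2 + 9.6*s - 7.84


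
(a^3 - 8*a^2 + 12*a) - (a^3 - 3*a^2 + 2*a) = -5*a^2 + 10*a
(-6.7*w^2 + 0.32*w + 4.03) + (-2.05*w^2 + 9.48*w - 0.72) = -8.75*w^2 + 9.8*w + 3.31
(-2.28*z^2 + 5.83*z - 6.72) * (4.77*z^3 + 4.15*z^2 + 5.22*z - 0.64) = -10.8756*z^5 + 18.3471*z^4 - 19.7615*z^3 + 4.0038*z^2 - 38.8096*z + 4.3008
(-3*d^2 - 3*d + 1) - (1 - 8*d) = -3*d^2 + 5*d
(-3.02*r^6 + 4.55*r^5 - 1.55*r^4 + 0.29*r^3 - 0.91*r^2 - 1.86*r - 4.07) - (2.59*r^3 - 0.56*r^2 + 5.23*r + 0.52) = -3.02*r^6 + 4.55*r^5 - 1.55*r^4 - 2.3*r^3 - 0.35*r^2 - 7.09*r - 4.59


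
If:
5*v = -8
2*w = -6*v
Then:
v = -8/5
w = 24/5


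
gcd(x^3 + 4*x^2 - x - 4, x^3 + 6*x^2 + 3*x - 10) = x - 1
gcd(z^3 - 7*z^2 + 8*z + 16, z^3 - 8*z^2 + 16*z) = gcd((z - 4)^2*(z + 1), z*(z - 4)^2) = z^2 - 8*z + 16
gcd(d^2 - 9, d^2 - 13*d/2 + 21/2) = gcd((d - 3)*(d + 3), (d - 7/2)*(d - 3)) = d - 3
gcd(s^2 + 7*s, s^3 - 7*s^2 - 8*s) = s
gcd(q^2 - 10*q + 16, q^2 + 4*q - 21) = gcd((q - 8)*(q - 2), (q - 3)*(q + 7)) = 1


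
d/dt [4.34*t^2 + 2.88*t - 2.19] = 8.68*t + 2.88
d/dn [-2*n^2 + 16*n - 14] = 16 - 4*n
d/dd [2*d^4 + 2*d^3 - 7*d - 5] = 8*d^3 + 6*d^2 - 7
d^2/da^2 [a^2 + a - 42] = 2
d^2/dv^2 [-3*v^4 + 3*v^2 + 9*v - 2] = 6 - 36*v^2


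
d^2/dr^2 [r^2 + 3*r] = 2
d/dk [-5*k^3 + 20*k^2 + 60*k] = -15*k^2 + 40*k + 60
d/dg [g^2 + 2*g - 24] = 2*g + 2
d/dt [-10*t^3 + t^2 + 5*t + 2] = -30*t^2 + 2*t + 5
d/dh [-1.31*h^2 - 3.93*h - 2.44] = -2.62*h - 3.93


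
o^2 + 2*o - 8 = (o - 2)*(o + 4)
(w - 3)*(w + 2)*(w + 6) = w^3 + 5*w^2 - 12*w - 36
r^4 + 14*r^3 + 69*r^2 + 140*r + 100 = (r + 2)^2*(r + 5)^2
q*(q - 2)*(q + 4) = q^3 + 2*q^2 - 8*q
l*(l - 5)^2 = l^3 - 10*l^2 + 25*l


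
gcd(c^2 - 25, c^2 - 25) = c^2 - 25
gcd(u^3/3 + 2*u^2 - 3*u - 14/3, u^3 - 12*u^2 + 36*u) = 1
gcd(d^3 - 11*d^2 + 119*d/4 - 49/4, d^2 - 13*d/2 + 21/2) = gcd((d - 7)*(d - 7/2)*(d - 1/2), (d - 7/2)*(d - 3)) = d - 7/2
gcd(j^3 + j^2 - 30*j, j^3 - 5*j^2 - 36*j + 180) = j^2 + j - 30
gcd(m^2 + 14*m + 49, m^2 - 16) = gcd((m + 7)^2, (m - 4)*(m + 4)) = 1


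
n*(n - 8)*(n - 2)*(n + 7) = n^4 - 3*n^3 - 54*n^2 + 112*n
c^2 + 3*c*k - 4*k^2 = (c - k)*(c + 4*k)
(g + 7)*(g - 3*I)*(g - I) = g^3 + 7*g^2 - 4*I*g^2 - 3*g - 28*I*g - 21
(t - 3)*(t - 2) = t^2 - 5*t + 6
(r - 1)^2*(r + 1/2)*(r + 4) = r^4 + 5*r^3/2 - 6*r^2 + r/2 + 2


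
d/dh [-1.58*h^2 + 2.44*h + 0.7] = 2.44 - 3.16*h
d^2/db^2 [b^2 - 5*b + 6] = 2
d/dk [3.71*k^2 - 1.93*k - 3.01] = 7.42*k - 1.93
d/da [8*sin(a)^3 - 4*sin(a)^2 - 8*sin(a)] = 8*(3*sin(a)^2 - sin(a) - 1)*cos(a)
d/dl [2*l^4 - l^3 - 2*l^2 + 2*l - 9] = 8*l^3 - 3*l^2 - 4*l + 2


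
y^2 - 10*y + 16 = (y - 8)*(y - 2)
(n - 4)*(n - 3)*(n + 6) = n^3 - n^2 - 30*n + 72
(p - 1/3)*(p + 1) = p^2 + 2*p/3 - 1/3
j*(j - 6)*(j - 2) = j^3 - 8*j^2 + 12*j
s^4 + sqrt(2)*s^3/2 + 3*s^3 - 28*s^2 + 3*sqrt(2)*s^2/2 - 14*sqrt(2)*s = s*(s - 4)*(s + 7)*(s + sqrt(2)/2)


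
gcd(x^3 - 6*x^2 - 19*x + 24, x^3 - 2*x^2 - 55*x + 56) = x^2 - 9*x + 8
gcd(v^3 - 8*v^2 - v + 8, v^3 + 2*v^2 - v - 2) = v^2 - 1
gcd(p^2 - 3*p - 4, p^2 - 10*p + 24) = p - 4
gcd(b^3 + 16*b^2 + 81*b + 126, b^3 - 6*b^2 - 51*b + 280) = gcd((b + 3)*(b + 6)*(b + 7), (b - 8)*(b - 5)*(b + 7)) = b + 7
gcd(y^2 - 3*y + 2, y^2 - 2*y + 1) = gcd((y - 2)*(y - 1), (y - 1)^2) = y - 1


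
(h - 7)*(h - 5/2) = h^2 - 19*h/2 + 35/2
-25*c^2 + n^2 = (-5*c + n)*(5*c + n)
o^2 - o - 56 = (o - 8)*(o + 7)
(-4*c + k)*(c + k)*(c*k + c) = -4*c^3*k - 4*c^3 - 3*c^2*k^2 - 3*c^2*k + c*k^3 + c*k^2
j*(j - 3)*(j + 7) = j^3 + 4*j^2 - 21*j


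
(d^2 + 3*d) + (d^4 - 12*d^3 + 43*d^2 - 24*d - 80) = d^4 - 12*d^3 + 44*d^2 - 21*d - 80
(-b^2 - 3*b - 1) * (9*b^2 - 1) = -9*b^4 - 27*b^3 - 8*b^2 + 3*b + 1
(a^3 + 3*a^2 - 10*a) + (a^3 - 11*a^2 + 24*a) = 2*a^3 - 8*a^2 + 14*a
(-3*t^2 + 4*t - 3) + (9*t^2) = 6*t^2 + 4*t - 3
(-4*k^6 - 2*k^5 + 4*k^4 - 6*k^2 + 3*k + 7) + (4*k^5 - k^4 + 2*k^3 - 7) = -4*k^6 + 2*k^5 + 3*k^4 + 2*k^3 - 6*k^2 + 3*k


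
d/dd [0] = 0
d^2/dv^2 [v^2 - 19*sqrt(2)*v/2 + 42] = 2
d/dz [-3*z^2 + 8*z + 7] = 8 - 6*z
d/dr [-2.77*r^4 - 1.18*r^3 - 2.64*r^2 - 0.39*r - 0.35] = -11.08*r^3 - 3.54*r^2 - 5.28*r - 0.39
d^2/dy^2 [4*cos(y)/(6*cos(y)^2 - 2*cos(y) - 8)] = 2*(-9*(1 - cos(2*y))^2/4 + 137*cos(y)/2 - 39*cos(2*y) + 3*cos(3*y)/2 - 38)/((cos(y) + 1)^2*(3*cos(y) - 4)^3)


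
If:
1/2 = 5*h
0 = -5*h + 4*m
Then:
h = 1/10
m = 1/8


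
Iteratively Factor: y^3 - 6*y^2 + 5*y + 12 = (y - 4)*(y^2 - 2*y - 3) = (y - 4)*(y + 1)*(y - 3)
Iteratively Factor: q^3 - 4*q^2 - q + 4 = (q - 1)*(q^2 - 3*q - 4) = (q - 4)*(q - 1)*(q + 1)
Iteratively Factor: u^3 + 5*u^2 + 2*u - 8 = (u + 4)*(u^2 + u - 2) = (u + 2)*(u + 4)*(u - 1)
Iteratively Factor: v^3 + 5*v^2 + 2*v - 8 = (v + 2)*(v^2 + 3*v - 4) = (v + 2)*(v + 4)*(v - 1)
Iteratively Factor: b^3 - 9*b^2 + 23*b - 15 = (b - 1)*(b^2 - 8*b + 15) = (b - 5)*(b - 1)*(b - 3)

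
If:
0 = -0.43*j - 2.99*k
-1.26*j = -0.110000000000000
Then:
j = 0.09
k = -0.01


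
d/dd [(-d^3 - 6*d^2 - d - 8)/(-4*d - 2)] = (4*d^3 + 15*d^2 + 12*d - 15)/(2*(4*d^2 + 4*d + 1))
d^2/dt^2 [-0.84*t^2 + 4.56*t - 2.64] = -1.68000000000000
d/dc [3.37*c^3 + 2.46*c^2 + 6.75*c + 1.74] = 10.11*c^2 + 4.92*c + 6.75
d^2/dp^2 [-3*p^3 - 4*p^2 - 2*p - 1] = -18*p - 8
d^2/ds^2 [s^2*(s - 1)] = 6*s - 2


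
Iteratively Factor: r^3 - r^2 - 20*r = (r - 5)*(r^2 + 4*r) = r*(r - 5)*(r + 4)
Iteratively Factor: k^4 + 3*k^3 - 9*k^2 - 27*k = (k - 3)*(k^3 + 6*k^2 + 9*k) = (k - 3)*(k + 3)*(k^2 + 3*k) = (k - 3)*(k + 3)^2*(k)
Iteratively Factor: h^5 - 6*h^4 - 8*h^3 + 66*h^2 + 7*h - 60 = (h + 1)*(h^4 - 7*h^3 - h^2 + 67*h - 60) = (h - 1)*(h + 1)*(h^3 - 6*h^2 - 7*h + 60) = (h - 5)*(h - 1)*(h + 1)*(h^2 - h - 12) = (h - 5)*(h - 1)*(h + 1)*(h + 3)*(h - 4)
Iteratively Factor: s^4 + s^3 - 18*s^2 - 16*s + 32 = (s - 4)*(s^3 + 5*s^2 + 2*s - 8) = (s - 4)*(s - 1)*(s^2 + 6*s + 8) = (s - 4)*(s - 1)*(s + 4)*(s + 2)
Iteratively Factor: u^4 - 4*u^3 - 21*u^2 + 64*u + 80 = (u + 1)*(u^3 - 5*u^2 - 16*u + 80) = (u + 1)*(u + 4)*(u^2 - 9*u + 20) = (u - 4)*(u + 1)*(u + 4)*(u - 5)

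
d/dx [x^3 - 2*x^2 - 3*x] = 3*x^2 - 4*x - 3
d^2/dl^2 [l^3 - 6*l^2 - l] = 6*l - 12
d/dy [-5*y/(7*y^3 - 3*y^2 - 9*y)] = 5*(14*y - 3)/(-7*y^2 + 3*y + 9)^2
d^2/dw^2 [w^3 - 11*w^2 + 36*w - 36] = 6*w - 22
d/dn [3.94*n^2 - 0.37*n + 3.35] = 7.88*n - 0.37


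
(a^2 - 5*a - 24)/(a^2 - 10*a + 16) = (a + 3)/(a - 2)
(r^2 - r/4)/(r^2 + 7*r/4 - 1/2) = r/(r + 2)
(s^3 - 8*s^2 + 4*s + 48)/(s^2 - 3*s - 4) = (s^2 - 4*s - 12)/(s + 1)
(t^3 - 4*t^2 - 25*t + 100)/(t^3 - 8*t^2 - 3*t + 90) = (t^2 + t - 20)/(t^2 - 3*t - 18)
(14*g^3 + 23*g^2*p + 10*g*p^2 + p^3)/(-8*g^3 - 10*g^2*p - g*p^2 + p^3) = (7*g + p)/(-4*g + p)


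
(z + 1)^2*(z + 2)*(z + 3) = z^4 + 7*z^3 + 17*z^2 + 17*z + 6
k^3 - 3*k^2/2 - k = k*(k - 2)*(k + 1/2)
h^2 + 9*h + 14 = (h + 2)*(h + 7)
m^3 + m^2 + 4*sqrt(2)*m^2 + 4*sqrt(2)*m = m*(m + 1)*(m + 4*sqrt(2))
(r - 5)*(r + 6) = r^2 + r - 30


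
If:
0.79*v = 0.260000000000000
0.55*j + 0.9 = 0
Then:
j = -1.64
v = 0.33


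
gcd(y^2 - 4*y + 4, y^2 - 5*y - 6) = 1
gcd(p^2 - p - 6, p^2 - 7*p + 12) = p - 3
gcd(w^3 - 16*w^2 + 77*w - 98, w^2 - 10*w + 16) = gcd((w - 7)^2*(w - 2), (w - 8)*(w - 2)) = w - 2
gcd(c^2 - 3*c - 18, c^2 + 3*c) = c + 3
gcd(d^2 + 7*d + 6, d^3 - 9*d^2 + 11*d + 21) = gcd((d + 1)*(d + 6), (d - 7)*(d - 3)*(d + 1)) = d + 1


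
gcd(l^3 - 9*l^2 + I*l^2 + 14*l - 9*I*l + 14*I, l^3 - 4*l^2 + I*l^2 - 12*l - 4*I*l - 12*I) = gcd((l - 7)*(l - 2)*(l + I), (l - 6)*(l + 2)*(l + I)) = l + I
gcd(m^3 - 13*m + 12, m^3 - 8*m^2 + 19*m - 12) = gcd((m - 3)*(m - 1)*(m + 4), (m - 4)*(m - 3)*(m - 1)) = m^2 - 4*m + 3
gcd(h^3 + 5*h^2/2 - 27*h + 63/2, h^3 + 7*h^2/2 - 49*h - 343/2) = h + 7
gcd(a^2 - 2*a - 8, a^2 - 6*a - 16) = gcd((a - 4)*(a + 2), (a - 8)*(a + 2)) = a + 2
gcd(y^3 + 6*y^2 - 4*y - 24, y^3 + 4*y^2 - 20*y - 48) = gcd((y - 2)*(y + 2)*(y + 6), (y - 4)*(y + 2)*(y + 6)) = y^2 + 8*y + 12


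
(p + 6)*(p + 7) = p^2 + 13*p + 42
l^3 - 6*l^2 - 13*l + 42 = (l - 7)*(l - 2)*(l + 3)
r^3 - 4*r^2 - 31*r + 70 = (r - 7)*(r - 2)*(r + 5)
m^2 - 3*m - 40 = (m - 8)*(m + 5)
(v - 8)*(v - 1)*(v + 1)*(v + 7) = v^4 - v^3 - 57*v^2 + v + 56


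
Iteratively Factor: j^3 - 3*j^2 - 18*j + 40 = (j + 4)*(j^2 - 7*j + 10) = (j - 2)*(j + 4)*(j - 5)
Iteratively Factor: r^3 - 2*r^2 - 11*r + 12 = (r - 1)*(r^2 - r - 12) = (r - 1)*(r + 3)*(r - 4)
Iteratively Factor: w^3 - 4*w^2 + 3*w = (w - 3)*(w^2 - w) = (w - 3)*(w - 1)*(w)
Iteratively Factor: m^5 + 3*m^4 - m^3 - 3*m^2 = (m)*(m^4 + 3*m^3 - m^2 - 3*m) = m*(m + 3)*(m^3 - m) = m^2*(m + 3)*(m^2 - 1) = m^2*(m + 1)*(m + 3)*(m - 1)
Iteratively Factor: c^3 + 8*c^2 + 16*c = (c)*(c^2 + 8*c + 16) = c*(c + 4)*(c + 4)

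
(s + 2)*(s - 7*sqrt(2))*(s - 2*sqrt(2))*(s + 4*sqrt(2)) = s^4 - 5*sqrt(2)*s^3 + 2*s^3 - 44*s^2 - 10*sqrt(2)*s^2 - 88*s + 112*sqrt(2)*s + 224*sqrt(2)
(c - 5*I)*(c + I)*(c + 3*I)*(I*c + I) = I*c^4 + c^3 + I*c^3 + c^2 + 17*I*c^2 - 15*c + 17*I*c - 15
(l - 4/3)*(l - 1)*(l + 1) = l^3 - 4*l^2/3 - l + 4/3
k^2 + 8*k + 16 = (k + 4)^2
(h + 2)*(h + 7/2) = h^2 + 11*h/2 + 7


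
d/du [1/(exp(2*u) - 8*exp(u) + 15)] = 2*(4 - exp(u))*exp(u)/(exp(2*u) - 8*exp(u) + 15)^2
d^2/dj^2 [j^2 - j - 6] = 2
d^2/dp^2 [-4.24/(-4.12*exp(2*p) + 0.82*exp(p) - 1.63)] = ((3.4768 - 69.8752*exp(p))*(4.12*exp(2*p) - 0.82*exp(p) + 1.63) + 4.24*(8.24*exp(p) - 0.82)*(16.48*exp(p) - 1.64)*exp(p))*exp(p)/(4.12*exp(2*p) - 0.82*exp(p) + 1.63)^3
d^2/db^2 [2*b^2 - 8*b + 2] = 4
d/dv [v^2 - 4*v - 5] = 2*v - 4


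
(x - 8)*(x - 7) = x^2 - 15*x + 56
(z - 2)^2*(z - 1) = z^3 - 5*z^2 + 8*z - 4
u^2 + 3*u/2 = u*(u + 3/2)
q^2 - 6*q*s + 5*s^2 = (q - 5*s)*(q - s)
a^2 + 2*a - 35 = (a - 5)*(a + 7)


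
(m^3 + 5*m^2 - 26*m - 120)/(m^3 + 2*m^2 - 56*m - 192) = (m - 5)/(m - 8)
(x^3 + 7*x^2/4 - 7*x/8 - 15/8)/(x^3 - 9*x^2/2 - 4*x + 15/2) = (x + 5/4)/(x - 5)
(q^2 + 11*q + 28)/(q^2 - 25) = (q^2 + 11*q + 28)/(q^2 - 25)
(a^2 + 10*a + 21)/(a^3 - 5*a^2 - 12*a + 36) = (a + 7)/(a^2 - 8*a + 12)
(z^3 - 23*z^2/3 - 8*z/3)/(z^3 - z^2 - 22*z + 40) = z*(3*z^2 - 23*z - 8)/(3*(z^3 - z^2 - 22*z + 40))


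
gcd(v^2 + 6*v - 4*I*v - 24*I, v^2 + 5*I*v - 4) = 1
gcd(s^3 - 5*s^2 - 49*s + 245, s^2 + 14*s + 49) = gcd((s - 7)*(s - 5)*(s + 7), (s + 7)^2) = s + 7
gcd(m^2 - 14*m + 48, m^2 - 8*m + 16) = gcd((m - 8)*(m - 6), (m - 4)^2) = 1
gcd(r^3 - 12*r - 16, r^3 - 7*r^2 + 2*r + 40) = r^2 - 2*r - 8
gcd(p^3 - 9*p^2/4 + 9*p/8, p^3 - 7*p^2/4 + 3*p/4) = p^2 - 3*p/4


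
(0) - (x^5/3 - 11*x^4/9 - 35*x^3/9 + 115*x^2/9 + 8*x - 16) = -x^5/3 + 11*x^4/9 + 35*x^3/9 - 115*x^2/9 - 8*x + 16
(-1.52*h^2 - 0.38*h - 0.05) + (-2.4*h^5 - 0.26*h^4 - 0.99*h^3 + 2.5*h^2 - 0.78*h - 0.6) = -2.4*h^5 - 0.26*h^4 - 0.99*h^3 + 0.98*h^2 - 1.16*h - 0.65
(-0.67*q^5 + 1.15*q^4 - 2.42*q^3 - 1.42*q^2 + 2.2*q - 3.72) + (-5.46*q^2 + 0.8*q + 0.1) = -0.67*q^5 + 1.15*q^4 - 2.42*q^3 - 6.88*q^2 + 3.0*q - 3.62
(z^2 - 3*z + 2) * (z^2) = z^4 - 3*z^3 + 2*z^2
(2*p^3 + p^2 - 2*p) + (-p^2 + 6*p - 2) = 2*p^3 + 4*p - 2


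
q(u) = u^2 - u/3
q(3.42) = 10.56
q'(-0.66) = -1.65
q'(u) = 2*u - 1/3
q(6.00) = 34.00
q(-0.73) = 0.78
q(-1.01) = 1.36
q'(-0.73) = -1.79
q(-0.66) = 0.66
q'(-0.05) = -0.43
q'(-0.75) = -1.83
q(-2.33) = 6.21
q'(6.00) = 11.67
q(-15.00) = 230.00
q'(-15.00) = -30.33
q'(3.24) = 6.15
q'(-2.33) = -4.99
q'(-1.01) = -2.35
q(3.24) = 9.42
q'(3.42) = 6.51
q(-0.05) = 0.02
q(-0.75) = 0.81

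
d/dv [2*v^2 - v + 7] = 4*v - 1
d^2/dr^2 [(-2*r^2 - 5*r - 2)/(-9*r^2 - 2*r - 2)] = 2*(369*r^3 + 378*r^2 - 162*r - 40)/(729*r^6 + 486*r^5 + 594*r^4 + 224*r^3 + 132*r^2 + 24*r + 8)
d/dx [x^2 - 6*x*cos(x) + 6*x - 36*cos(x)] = 6*x*sin(x) + 2*x + 36*sin(x) - 6*cos(x) + 6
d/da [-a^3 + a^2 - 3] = a*(2 - 3*a)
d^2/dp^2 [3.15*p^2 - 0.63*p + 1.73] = 6.30000000000000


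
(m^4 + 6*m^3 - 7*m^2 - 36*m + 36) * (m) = m^5 + 6*m^4 - 7*m^3 - 36*m^2 + 36*m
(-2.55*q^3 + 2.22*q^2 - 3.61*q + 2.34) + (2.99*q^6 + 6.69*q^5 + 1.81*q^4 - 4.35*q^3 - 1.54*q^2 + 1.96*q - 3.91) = 2.99*q^6 + 6.69*q^5 + 1.81*q^4 - 6.9*q^3 + 0.68*q^2 - 1.65*q - 1.57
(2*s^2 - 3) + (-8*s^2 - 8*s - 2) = -6*s^2 - 8*s - 5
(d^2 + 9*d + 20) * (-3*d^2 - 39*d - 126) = -3*d^4 - 66*d^3 - 537*d^2 - 1914*d - 2520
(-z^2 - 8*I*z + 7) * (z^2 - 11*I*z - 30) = -z^4 + 3*I*z^3 - 51*z^2 + 163*I*z - 210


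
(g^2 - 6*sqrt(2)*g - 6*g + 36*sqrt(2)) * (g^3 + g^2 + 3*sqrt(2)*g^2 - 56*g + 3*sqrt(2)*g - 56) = g^5 - 5*g^4 - 3*sqrt(2)*g^4 - 98*g^3 + 15*sqrt(2)*g^3 + 460*g^2 + 354*sqrt(2)*g^2 - 1680*sqrt(2)*g + 552*g - 2016*sqrt(2)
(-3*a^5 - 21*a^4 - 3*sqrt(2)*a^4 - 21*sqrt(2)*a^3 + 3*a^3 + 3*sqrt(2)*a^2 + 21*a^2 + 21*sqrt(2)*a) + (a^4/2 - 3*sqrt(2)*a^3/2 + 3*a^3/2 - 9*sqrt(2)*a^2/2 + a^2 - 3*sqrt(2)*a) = -3*a^5 - 41*a^4/2 - 3*sqrt(2)*a^4 - 45*sqrt(2)*a^3/2 + 9*a^3/2 - 3*sqrt(2)*a^2/2 + 22*a^2 + 18*sqrt(2)*a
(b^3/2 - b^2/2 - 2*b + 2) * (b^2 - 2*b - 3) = b^5/2 - 3*b^4/2 - 5*b^3/2 + 15*b^2/2 + 2*b - 6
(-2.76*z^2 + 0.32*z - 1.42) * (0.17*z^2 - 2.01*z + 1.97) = -0.4692*z^4 + 5.602*z^3 - 6.3218*z^2 + 3.4846*z - 2.7974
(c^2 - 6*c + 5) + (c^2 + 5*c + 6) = 2*c^2 - c + 11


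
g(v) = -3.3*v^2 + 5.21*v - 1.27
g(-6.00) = -151.33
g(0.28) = -0.07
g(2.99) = -15.19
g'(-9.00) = 64.61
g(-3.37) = -56.31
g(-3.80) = -68.72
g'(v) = 5.21 - 6.6*v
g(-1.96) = -24.16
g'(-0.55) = 8.84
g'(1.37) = -3.83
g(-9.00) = -315.46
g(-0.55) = -5.13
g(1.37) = -0.33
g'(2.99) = -14.52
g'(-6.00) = 44.81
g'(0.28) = 3.36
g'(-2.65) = 22.70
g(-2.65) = -38.25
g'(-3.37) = 27.45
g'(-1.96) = 18.15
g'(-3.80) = 30.29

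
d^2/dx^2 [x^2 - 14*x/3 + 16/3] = 2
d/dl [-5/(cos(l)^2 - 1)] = -10*cos(l)/sin(l)^3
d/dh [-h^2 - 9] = -2*h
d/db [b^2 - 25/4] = 2*b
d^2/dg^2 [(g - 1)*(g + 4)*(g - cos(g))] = g^2*cos(g) + 4*g*sin(g) + 3*g*cos(g) + 6*g - 6*sqrt(2)*cos(g + pi/4) + 6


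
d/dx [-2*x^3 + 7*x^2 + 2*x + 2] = -6*x^2 + 14*x + 2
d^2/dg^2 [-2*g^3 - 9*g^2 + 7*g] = -12*g - 18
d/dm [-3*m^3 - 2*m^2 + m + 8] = -9*m^2 - 4*m + 1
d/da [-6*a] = -6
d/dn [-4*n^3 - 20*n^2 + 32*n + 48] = -12*n^2 - 40*n + 32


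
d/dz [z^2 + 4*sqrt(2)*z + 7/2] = 2*z + 4*sqrt(2)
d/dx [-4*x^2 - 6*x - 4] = -8*x - 6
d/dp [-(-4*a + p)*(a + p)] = 3*a - 2*p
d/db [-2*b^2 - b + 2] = -4*b - 1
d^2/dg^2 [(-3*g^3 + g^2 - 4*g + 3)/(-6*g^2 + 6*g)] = (2*g^3 - 3*g^2 + 3*g - 1)/(g^3*(g^3 - 3*g^2 + 3*g - 1))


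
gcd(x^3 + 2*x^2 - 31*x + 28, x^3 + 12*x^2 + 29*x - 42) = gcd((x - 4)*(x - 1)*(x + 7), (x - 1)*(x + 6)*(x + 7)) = x^2 + 6*x - 7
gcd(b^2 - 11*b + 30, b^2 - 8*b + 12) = b - 6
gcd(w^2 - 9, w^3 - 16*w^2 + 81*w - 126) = w - 3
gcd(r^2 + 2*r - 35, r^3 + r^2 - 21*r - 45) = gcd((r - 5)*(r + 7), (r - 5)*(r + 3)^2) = r - 5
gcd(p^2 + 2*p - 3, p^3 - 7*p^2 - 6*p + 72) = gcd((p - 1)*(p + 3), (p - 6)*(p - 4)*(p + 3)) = p + 3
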